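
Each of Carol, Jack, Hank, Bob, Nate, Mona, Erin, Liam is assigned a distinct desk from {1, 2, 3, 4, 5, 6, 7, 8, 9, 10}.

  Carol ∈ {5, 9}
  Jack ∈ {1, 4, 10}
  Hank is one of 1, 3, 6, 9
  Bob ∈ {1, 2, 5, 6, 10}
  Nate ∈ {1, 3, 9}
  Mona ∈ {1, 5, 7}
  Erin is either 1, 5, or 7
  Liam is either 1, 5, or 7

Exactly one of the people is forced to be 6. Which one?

Mona, Erin, Liam share exactly the 3 values {1, 5, 7}; by pigeonhole those values go to them, so strike 1, 5, 7 from Carol, Jack, Hank, Bob, Nate.
That leaves Carol = 9. So Hank, Nate can't be 9.
Nate has just one choice, so Nate = 3. So Hank can't be 3.
So 6 goes to Hank.

Hank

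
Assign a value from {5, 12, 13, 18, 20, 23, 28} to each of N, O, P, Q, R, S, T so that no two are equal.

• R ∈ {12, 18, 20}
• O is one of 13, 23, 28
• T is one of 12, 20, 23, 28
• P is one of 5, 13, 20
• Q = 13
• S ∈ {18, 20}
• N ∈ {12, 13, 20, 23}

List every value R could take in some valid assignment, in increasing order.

12, 18, 20

Q has just one choice, so Q = 13. Eliminate 13 elsewhere: N, O, P.
The 6 still-open variables draw from only 6 values {5, 12, 18, 20, 23, 28}, so each is used; only P can be 5, hence P = 5.
No further eliminations apply; R can still be any of 12, 18, 20.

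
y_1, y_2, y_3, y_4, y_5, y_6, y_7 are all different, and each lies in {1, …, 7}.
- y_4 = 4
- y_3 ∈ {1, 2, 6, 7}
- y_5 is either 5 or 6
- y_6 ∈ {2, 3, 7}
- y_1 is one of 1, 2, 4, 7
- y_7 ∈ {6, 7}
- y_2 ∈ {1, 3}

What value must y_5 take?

5

y_4 has just one choice, so y_4 = 4. Remove 4 from y_1.
The 6 still-open variables draw from only 6 values {1, 2, 3, 5, 6, 7}, so each is used; only y_5 can be 5, hence y_5 = 5.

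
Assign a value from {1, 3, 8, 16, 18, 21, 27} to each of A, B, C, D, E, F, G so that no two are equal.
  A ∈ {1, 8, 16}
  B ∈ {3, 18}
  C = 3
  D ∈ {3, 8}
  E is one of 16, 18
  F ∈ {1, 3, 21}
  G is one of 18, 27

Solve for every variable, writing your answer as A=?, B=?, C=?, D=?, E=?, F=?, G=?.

A=1, B=18, C=3, D=8, E=16, F=21, G=27

C has just one choice, so C = 3. So B, D, F can't be 3.
D's domain is down to {8}, so D = 8. Remove 8 from A.
That leaves B = 18. Eliminate 18 elsewhere: E, G.
E's domain is down to {16}, so E = 16. Strike 16 from A.
G must be 27 (only option left).
That leaves A = 1. Remove 1 from F.
F must be 21 (only option left).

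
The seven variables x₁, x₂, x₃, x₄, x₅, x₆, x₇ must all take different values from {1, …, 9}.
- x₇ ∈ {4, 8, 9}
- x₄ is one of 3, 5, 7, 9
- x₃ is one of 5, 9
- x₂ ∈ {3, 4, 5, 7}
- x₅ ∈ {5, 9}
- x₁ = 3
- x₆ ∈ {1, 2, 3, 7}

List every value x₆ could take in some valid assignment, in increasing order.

1, 2

x₁'s domain is down to {3}, so x₁ = 3. Strike 3 from x₂, x₄, x₆.
x₃ and x₅ share exactly the 2 values {5, 9}; by pigeonhole those values go to them, so strike 5, 9 from x₂, x₄, x₇.
x₄'s domain is down to {7}, so x₄ = 7. Eliminate 7 elsewhere: x₂, x₆.
x₂ must be 4 (only option left). So x₇ can't be 4.
That leaves x₇ = 8.
No further eliminations apply; x₆ can still be any of 1, 2.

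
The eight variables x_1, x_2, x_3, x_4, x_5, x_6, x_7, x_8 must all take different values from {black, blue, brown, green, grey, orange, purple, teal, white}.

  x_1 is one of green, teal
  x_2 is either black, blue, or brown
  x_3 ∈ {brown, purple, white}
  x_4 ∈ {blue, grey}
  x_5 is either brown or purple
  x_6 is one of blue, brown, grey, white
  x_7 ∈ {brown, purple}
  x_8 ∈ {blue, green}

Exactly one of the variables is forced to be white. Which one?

The 8 variables draw from only 8 values {black, blue, brown, green, grey, purple, teal, white}, so each is used; only x_2 can be black, hence x_2 = black.
The 7 still-open variables together cover exactly {blue, brown, green, grey, purple, teal, white} — 7 values for 7 variables — and teal appears only in x_1's list, so x_1 = teal.
Among the 6 still-open variables, green fits only x_8 (and all 6 values in {blue, brown, green, grey, purple, white} must be used), so x_8 = green.
x_5 and x_7 share exactly the 2 values {brown, purple}; by pigeonhole those values go to them, so strike brown, purple from x_3, x_6.
So white goes to x_3.

x_3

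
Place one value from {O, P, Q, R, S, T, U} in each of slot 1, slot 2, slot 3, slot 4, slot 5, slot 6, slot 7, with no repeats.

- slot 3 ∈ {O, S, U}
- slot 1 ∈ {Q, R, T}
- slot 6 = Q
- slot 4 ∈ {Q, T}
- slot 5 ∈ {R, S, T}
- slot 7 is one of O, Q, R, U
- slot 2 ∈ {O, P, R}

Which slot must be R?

slot 1

slot 6 has just one choice, so slot 6 = Q. So slot 1, slot 4, slot 7 can't be Q.
That leaves slot 4 = T. Eliminate T elsewhere: slot 1, slot 5.
So R goes to slot 1.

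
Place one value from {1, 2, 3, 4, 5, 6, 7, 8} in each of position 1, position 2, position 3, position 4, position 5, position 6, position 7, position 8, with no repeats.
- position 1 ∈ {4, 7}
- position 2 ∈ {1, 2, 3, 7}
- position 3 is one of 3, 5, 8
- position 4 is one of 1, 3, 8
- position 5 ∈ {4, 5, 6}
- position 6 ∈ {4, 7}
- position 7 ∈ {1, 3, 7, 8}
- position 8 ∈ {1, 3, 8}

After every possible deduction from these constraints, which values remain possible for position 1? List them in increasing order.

The 8 variables draw from only 8 values {1, 2, 3, 4, 5, 6, 7, 8}, so each is used; only position 2 can be 2, hence position 2 = 2.
The 7 still-open variables together cover exactly {1, 3, 4, 5, 6, 7, 8} — 7 values for 7 variables — and 6 appears only in position 5's list, so position 5 = 6.
The 6 still-open variables together cover exactly {1, 3, 4, 5, 7, 8} — 6 values for 6 variables — and 5 appears only in position 3's list, so position 3 = 5.
position 1 and position 6 between them cover only {4, 7} — a naked pair. Remove those values from position 7.
No further eliminations apply; position 1 can still be any of 4, 7.

4, 7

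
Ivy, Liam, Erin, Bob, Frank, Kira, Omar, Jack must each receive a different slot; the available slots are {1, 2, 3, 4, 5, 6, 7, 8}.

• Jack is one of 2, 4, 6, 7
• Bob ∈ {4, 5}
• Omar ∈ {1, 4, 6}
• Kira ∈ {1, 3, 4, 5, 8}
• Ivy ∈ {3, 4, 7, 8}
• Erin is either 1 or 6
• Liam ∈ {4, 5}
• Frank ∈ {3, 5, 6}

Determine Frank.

3

The 8 variables together cover exactly {1, 2, 3, 4, 5, 6, 7, 8} — 8 values for 8 variables — and 2 appears only in Jack's list, so Jack = 2.
Among the 7 still-open variables, 7 fits only Ivy (and all 7 values in {1, 3, 4, 5, 6, 7, 8} must be used), so Ivy = 7.
The 6 still-open variables draw from only 6 values {1, 3, 4, 5, 6, 8}, so each is used; only Kira can be 8, hence Kira = 8.
Among the 5 still-open variables, 3 fits only Frank (and all 5 values in {1, 3, 4, 5, 6} must be used), so Frank = 3.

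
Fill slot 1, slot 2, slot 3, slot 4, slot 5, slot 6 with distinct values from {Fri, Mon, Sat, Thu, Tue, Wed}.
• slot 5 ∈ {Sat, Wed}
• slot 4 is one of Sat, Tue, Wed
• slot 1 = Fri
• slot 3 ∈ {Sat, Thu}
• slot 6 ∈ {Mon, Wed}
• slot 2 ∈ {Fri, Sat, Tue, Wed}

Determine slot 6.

Mon

slot 1 has just one choice, so slot 1 = Fri. So slot 2 can't be Fri.
The 5 still-open variables draw from only 5 values {Mon, Sat, Thu, Tue, Wed}, so each is used; only slot 6 can be Mon, hence slot 6 = Mon.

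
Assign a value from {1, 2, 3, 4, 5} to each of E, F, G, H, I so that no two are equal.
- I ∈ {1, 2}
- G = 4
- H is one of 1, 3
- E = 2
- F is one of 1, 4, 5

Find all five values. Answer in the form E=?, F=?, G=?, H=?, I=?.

E's domain is down to {2}, so E = 2. Remove 2 from I.
G must be 4 (only option left). Remove 4 from F.
I must be 1 (only option left). Eliminate 1 elsewhere: F, H.
F has just one choice, so F = 5.
H must be 3 (only option left).

E=2, F=5, G=4, H=3, I=1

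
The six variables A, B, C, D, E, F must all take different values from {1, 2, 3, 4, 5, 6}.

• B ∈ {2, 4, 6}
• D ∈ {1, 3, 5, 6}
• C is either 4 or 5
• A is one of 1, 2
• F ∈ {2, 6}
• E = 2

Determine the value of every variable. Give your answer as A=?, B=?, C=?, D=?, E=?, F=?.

E has just one choice, so E = 2. Strike 2 from A, B, F.
F must be 6 (only option left). Eliminate 6 elsewhere: B, D.
A has just one choice, so A = 1. Remove 1 from D.
B's domain is down to {4}, so B = 4. Strike 4 from C.
That leaves C = 5. Remove 5 from D.
D's domain is down to {3}, so D = 3.

A=1, B=4, C=5, D=3, E=2, F=6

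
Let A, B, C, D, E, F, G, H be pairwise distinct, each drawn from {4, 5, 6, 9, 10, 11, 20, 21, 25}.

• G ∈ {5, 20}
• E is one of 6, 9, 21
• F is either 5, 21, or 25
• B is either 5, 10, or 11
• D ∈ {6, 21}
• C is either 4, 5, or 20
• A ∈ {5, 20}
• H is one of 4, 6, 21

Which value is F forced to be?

25

A and G between them cover only {5, 20} — a naked pair. Remove those values from B, C, F.
C's domain is down to {4}, so C = 4. Strike 4 from H.
D and H share exactly the 2 values {6, 21}; by pigeonhole those values go to them, so strike 6, 21 from E, F.
So F = 25.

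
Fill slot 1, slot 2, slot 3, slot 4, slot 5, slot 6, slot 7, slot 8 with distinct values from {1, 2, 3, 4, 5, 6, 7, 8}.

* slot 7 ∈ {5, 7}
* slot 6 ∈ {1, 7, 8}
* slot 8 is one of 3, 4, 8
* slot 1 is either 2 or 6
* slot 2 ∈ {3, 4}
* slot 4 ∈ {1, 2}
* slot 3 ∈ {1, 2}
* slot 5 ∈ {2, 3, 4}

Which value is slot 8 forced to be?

The 8 variables draw from only 8 values {1, 2, 3, 4, 5, 6, 7, 8}, so each is used; only slot 7 can be 5, hence slot 7 = 5.
The 7 still-open variables draw from only 7 values {1, 2, 3, 4, 6, 7, 8}, so each is used; only slot 1 can be 6, hence slot 1 = 6.
Among the 6 still-open variables, 7 fits only slot 6 (and all 6 values in {1, 2, 3, 4, 7, 8} must be used), so slot 6 = 7.
The 5 still-open variables draw from only 5 values {1, 2, 3, 4, 8}, so each is used; only slot 8 can be 8, hence slot 8 = 8.

8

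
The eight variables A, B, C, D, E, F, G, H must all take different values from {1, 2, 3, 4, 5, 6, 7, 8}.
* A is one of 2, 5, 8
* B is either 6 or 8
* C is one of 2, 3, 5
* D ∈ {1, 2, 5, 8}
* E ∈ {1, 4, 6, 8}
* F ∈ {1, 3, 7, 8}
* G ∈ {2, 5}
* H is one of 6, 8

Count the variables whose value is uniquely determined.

4

The 8 variables draw from only 8 values {1, 2, 3, 4, 5, 6, 7, 8}, so each is used; only E can be 4, hence E = 4.
The 7 still-open variables together cover exactly {1, 2, 3, 5, 6, 7, 8} — 7 values for 7 variables — and 7 appears only in F's list, so F = 7.
The 6 still-open variables together cover exactly {1, 2, 3, 5, 6, 8} — 6 values for 6 variables — and 1 appears only in D's list, so D = 1.
The 5 still-open variables together cover exactly {2, 3, 5, 6, 8} — 5 values for 5 variables — and 3 appears only in C's list, so C = 3.
B and H between them cover only {6, 8} — a naked pair. Remove those values from A.
Determined: C=3, D=1, E=4, F=7. The other variables each still have more than one consistent value. That makes 4.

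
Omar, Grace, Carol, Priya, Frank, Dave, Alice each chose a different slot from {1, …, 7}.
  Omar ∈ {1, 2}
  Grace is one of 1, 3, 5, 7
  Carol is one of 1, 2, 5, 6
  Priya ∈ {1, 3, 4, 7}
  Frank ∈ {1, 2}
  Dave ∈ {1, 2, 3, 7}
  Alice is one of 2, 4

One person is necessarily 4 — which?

Alice

The 7 variables together cover exactly {1, 2, 3, 4, 5, 6, 7} — 7 values for 7 variables — and 6 appears only in Carol's list, so Carol = 6.
The 6 still-open variables together cover exactly {1, 2, 3, 4, 5, 7} — 6 values for 6 variables — and 5 appears only in Grace's list, so Grace = 5.
Omar and Frank between them cover only {1, 2} — a naked pair. Remove those values from Priya, Dave, Alice.
So 4 goes to Alice.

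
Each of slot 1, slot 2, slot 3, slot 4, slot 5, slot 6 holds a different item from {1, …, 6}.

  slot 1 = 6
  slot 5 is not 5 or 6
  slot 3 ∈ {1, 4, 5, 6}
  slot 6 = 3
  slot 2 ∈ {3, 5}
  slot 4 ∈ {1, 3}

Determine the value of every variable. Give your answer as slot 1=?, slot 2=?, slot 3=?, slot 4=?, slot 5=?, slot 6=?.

slot 1 has just one choice, so slot 1 = 6. Eliminate 6 elsewhere: slot 3.
That leaves slot 6 = 3. Eliminate 3 elsewhere: slot 2, slot 4, slot 5.
slot 2's domain is down to {5}, so slot 2 = 5. Eliminate 5 elsewhere: slot 3.
slot 4 must be 1 (only option left). Eliminate 1 elsewhere: slot 3, slot 5.
slot 3 has just one choice, so slot 3 = 4. Eliminate 4 elsewhere: slot 5.
slot 5 must be 2 (only option left).

slot 1=6, slot 2=5, slot 3=4, slot 4=1, slot 5=2, slot 6=3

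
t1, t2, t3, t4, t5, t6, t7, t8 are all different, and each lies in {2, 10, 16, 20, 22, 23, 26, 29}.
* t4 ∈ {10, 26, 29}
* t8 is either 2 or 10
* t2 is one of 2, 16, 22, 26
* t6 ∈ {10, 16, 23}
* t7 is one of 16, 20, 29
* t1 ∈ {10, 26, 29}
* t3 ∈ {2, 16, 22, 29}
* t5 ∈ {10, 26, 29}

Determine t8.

2

The 8 variables draw from only 8 values {2, 10, 16, 20, 22, 23, 26, 29}, so each is used; only t7 can be 20, hence t7 = 20.
The 7 still-open variables draw from only 7 values {2, 10, 16, 22, 23, 26, 29}, so each is used; only t6 can be 23, hence t6 = 23.
The 3 variables t1, t4, t5 are confined to {10, 26, 29}, which locks those values in; drop them from t2, t3, t8.
So t8 = 2.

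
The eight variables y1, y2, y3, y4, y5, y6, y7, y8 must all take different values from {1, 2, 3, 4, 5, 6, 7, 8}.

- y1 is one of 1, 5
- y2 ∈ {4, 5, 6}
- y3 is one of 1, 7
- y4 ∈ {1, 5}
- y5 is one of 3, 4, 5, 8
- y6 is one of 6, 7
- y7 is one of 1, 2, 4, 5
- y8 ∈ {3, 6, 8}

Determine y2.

The 8 variables draw from only 8 values {1, 2, 3, 4, 5, 6, 7, 8}, so each is used; only y7 can be 2, hence y7 = 2.
y1 and y4 share exactly the 2 values {1, 5}; by pigeonhole those values go to them, so strike 1, 5 from y2, y3, y5.
That leaves y3 = 7. Remove 7 from y6.
y6's domain is down to {6}, so y6 = 6. Strike 6 from y2, y8.
So y2 = 4.

4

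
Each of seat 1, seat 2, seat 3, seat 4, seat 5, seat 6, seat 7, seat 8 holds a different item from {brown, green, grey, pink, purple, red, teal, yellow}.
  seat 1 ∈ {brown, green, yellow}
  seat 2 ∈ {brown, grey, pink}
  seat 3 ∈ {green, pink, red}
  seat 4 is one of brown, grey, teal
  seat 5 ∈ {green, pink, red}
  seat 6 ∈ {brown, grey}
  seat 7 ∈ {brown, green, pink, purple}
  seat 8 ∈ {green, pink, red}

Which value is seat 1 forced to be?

Among the 8 variables, purple fits only seat 7 (and all 8 values in {brown, green, grey, pink, purple, red, teal, yellow} must be used), so seat 7 = purple.
The 7 still-open variables together cover exactly {brown, green, grey, pink, red, teal, yellow} — 7 values for 7 variables — and teal appears only in seat 4's list, so seat 4 = teal.
The 6 still-open variables draw from only 6 values {brown, green, grey, pink, red, yellow}, so each is used; only seat 1 can be yellow, hence seat 1 = yellow.

yellow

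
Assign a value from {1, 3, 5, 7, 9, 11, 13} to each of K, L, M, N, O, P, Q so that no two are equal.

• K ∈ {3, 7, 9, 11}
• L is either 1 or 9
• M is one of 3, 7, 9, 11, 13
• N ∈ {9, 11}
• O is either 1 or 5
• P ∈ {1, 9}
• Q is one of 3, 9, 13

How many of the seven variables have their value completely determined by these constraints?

2

The 7 variables together cover exactly {1, 3, 5, 7, 9, 11, 13} — 7 values for 7 variables — and 5 appears only in O's list, so O = 5.
L and P between them cover only {1, 9} — a naked pair. Remove those values from K, M, N, Q.
N must be 11 (only option left). Strike 11 from K, M.
Determined: N=11, O=5. The other variables each still have more than one consistent value. That makes 2.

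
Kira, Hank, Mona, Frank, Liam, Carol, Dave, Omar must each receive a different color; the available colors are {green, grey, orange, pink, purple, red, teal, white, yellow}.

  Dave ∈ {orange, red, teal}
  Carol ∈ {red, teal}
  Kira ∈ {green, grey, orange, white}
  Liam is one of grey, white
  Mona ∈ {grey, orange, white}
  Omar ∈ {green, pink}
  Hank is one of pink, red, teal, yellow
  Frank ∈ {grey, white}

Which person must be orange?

The 8 variables draw from only 8 values {green, grey, orange, pink, red, teal, white, yellow}, so each is used; only Hank can be yellow, hence Hank = yellow.
The 7 still-open variables together cover exactly {green, grey, orange, pink, red, teal, white} — 7 values for 7 variables — and pink appears only in Omar's list, so Omar = pink.
The 6 still-open variables together cover exactly {green, grey, orange, red, teal, white} — 6 values for 6 variables — and green appears only in Kira's list, so Kira = green.
Frank and Liam between them cover only {grey, white} — a naked pair. Remove those values from Mona.
So orange goes to Mona.

Mona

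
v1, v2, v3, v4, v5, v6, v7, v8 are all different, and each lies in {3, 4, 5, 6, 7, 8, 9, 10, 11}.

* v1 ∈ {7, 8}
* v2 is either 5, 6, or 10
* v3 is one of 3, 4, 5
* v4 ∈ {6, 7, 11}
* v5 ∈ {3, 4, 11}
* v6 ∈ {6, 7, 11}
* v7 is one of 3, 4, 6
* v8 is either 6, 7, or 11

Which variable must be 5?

The 8 variables together cover exactly {3, 4, 5, 6, 7, 8, 10, 11} — 8 values for 8 variables — and 8 appears only in v1's list, so v1 = 8.
Among the 7 still-open variables, 10 fits only v2 (and all 7 values in {3, 4, 5, 6, 7, 10, 11} must be used), so v2 = 10.
Among the 6 still-open variables, 5 fits only v3 (and all 6 values in {3, 4, 5, 6, 7, 11} must be used), so v3 = 5.

v3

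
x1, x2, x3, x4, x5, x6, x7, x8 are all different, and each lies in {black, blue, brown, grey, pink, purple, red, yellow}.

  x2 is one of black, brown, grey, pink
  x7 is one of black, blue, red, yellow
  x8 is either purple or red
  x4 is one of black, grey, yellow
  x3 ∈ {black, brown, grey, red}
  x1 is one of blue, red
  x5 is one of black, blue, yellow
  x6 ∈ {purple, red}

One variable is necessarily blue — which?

x1

The 8 variables draw from only 8 values {black, blue, brown, grey, pink, purple, red, yellow}, so each is used; only x2 can be pink, hence x2 = pink.
The 7 still-open variables together cover exactly {black, blue, brown, grey, purple, red, yellow} — 7 values for 7 variables — and brown appears only in x3's list, so x3 = brown.
Among the 6 still-open variables, grey fits only x4 (and all 6 values in {black, blue, grey, purple, red, yellow} must be used), so x4 = grey.
x6 and x8 share exactly the 2 values {purple, red}; by pigeonhole those values go to them, so strike purple, red from x1, x7.
So blue goes to x1.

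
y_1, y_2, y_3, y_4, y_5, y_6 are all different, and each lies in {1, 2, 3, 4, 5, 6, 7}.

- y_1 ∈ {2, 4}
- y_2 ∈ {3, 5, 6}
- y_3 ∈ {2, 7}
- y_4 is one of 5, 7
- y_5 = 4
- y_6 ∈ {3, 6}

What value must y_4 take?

5

y_5 has just one choice, so y_5 = 4. So y_1 can't be 4.
y_1 has just one choice, so y_1 = 2. Eliminate 2 elsewhere: y_3.
y_3 has just one choice, so y_3 = 7. Strike 7 from y_4.
So y_4 = 5.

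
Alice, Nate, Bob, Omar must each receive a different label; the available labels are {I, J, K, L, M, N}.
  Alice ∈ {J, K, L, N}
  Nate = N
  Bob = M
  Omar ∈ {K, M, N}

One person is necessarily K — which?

Nate has just one choice, so Nate = N. Remove N from Alice, Omar.
Bob's domain is down to {M}, so Bob = M. Remove M from Omar.
So K goes to Omar.

Omar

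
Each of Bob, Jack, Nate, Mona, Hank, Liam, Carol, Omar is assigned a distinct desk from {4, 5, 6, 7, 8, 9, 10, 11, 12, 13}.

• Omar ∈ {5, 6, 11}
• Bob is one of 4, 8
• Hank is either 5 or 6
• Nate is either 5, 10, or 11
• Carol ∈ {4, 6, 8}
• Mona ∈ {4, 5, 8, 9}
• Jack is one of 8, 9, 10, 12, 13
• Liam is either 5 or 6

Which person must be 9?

Mona

The 2 variables Hank and Liam are confined to {5, 6}, which locks those values in; drop them from Nate, Mona, Carol, Omar.
Omar has just one choice, so Omar = 11. So Nate can't be 11.
Nate must be 10 (only option left). Eliminate 10 elsewhere: Jack.
The 2 variables Bob and Carol are confined to {4, 8}, which locks those values in; drop them from Jack, Mona.
So 9 goes to Mona.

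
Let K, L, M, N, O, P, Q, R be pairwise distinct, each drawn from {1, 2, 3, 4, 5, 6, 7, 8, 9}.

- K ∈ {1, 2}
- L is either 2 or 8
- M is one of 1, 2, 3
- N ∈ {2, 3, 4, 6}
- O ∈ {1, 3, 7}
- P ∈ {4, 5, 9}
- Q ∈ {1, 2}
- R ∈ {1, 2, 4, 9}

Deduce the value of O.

7

The 2 variables K and Q are confined to {1, 2}, which locks those values in; drop them from L, M, N, O, R.
L must be 8 (only option left).
M must be 3 (only option left). Remove 3 from N, O.
So O = 7.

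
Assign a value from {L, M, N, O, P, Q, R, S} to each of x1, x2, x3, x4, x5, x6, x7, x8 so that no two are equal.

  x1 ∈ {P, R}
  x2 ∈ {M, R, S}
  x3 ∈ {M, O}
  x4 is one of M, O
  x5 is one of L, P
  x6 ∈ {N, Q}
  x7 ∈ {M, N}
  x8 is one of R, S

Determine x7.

N

The 8 variables draw from only 8 values {L, M, N, O, P, Q, R, S}, so each is used; only x5 can be L, hence x5 = L.
Among the 7 still-open variables, P fits only x1 (and all 7 values in {M, N, O, P, Q, R, S} must be used), so x1 = P.
Among the 6 still-open variables, Q fits only x6 (and all 6 values in {M, N, O, Q, R, S} must be used), so x6 = Q.
Among the 5 still-open variables, N fits only x7 (and all 5 values in {M, N, O, R, S} must be used), so x7 = N.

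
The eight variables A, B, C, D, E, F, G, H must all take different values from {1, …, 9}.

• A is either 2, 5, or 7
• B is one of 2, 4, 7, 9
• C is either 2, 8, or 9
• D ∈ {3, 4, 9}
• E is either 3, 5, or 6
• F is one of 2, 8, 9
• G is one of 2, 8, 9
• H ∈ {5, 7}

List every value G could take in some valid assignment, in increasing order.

2, 8, 9

Among the 8 variables, 6 fits only E (and all 8 values in {2, 3, 4, 5, 6, 7, 8, 9} must be used), so E = 6.
Among the 7 still-open variables, 3 fits only D (and all 7 values in {2, 3, 4, 5, 7, 8, 9} must be used), so D = 3.
The 6 still-open variables together cover exactly {2, 4, 5, 7, 8, 9} — 6 values for 6 variables — and 4 appears only in B's list, so B = 4.
C, F, G between them cover only {2, 8, 9} — a naked triple. Remove those values from A.
No further eliminations apply; G can still be any of 2, 8, 9.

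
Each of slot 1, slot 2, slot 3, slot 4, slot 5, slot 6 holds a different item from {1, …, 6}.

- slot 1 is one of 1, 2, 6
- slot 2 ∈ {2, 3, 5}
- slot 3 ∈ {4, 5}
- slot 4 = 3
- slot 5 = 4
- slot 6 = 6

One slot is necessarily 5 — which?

slot 3

slot 4 has just one choice, so slot 4 = 3. So slot 2 can't be 3.
slot 5 has just one choice, so slot 5 = 4. Strike 4 from slot 3.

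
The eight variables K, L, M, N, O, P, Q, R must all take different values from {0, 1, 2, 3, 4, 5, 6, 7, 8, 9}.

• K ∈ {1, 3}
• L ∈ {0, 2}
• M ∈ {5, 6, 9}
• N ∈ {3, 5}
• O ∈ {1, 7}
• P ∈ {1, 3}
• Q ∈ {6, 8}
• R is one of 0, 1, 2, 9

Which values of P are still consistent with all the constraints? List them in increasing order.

1, 3

The 2 variables K and P are confined to {1, 3}, which locks those values in; drop them from N, O, R.
That leaves N = 5. Remove 5 from M.
O has just one choice, so O = 7.
No further eliminations apply; P can still be any of 1, 3.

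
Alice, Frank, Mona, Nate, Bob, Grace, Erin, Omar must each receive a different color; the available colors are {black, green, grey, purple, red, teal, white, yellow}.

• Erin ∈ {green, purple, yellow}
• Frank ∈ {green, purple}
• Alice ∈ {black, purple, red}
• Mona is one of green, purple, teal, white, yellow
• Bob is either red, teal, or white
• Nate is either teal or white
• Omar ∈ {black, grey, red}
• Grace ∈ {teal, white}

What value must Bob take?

The 8 variables together cover exactly {black, green, grey, purple, red, teal, white, yellow} — 8 values for 8 variables — and grey appears only in Omar's list, so Omar = grey.
The 7 still-open variables draw from only 7 values {black, green, purple, red, teal, white, yellow}, so each is used; only Alice can be black, hence Alice = black.
Among the 6 still-open variables, red fits only Bob (and all 6 values in {green, purple, red, teal, white, yellow} must be used), so Bob = red.

red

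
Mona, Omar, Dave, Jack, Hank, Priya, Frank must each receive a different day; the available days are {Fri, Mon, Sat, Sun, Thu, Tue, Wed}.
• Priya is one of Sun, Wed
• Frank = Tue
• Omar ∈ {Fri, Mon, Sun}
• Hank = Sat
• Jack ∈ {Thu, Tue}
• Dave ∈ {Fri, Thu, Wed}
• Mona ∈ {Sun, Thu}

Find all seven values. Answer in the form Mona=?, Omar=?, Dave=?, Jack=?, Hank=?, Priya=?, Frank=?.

Mona=Sun, Omar=Mon, Dave=Fri, Jack=Thu, Hank=Sat, Priya=Wed, Frank=Tue

Hank's domain is down to {Sat}, so Hank = Sat.
Frank has just one choice, so Frank = Tue. Eliminate Tue elsewhere: Jack.
Jack must be Thu (only option left). Eliminate Thu elsewhere: Mona, Dave.
Mona has just one choice, so Mona = Sun. So Omar, Priya can't be Sun.
That leaves Priya = Wed. So Dave can't be Wed.
Dave's domain is down to {Fri}, so Dave = Fri. Eliminate Fri elsewhere: Omar.
Omar's domain is down to {Mon}, so Omar = Mon.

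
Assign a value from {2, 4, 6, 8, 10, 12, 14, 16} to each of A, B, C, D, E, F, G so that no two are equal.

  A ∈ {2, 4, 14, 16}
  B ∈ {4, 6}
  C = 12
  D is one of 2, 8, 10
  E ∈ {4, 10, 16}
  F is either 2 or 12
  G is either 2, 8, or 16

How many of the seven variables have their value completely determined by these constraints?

2

C must be 12 (only option left). Eliminate 12 elsewhere: F.
F's domain is down to {2}, so F = 2. Strike 2 from A, D, G.
Determined: C=12, F=2. The other variables each still have more than one consistent value. That makes 2.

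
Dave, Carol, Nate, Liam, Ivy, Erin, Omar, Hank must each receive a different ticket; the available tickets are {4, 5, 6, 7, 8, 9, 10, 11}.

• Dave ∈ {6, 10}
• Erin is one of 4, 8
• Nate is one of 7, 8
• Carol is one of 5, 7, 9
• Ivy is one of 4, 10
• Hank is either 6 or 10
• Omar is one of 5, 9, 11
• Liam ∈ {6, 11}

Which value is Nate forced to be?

7

Dave and Hank between them cover only {6, 10} — a naked pair. Remove those values from Liam, Ivy.
That leaves Liam = 11. Strike 11 from Omar.
Ivy must be 4 (only option left). So Erin can't be 4.
That leaves Erin = 8. Remove 8 from Nate.
So Nate = 7.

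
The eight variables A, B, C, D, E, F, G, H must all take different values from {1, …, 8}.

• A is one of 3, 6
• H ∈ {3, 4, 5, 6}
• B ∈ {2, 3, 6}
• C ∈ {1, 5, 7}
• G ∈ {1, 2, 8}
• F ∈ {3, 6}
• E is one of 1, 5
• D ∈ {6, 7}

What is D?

The 8 variables together cover exactly {1, 2, 3, 4, 5, 6, 7, 8} — 8 values for 8 variables — and 4 appears only in H's list, so H = 4.
The 7 still-open variables draw from only 7 values {1, 2, 3, 5, 6, 7, 8}, so each is used; only G can be 8, hence G = 8.
The 6 still-open variables together cover exactly {1, 2, 3, 5, 6, 7} — 6 values for 6 variables — and 2 appears only in B's list, so B = 2.
The 2 variables A and F are confined to {3, 6}, which locks those values in; drop them from D.
So D = 7.

7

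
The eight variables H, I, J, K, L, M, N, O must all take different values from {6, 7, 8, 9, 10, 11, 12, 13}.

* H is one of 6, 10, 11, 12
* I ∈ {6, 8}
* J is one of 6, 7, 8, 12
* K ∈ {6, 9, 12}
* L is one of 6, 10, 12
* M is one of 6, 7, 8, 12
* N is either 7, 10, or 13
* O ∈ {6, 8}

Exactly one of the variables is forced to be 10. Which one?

L

Among the 8 variables, 9 fits only K (and all 8 values in {6, 7, 8, 9, 10, 11, 12, 13} must be used), so K = 9.
The 7 still-open variables draw from only 7 values {6, 7, 8, 10, 11, 12, 13}, so each is used; only H can be 11, hence H = 11.
The 6 still-open variables draw from only 6 values {6, 7, 8, 10, 12, 13}, so each is used; only N can be 13, hence N = 13.
The 5 still-open variables draw from only 5 values {6, 7, 8, 10, 12}, so each is used; only L can be 10, hence L = 10.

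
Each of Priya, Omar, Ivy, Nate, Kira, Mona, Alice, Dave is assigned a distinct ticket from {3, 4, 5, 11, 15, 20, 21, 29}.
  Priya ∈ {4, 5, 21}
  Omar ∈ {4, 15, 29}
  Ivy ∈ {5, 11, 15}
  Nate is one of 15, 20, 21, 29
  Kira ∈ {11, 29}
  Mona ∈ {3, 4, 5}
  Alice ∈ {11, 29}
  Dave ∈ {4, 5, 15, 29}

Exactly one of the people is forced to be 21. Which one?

Priya

The 8 variables draw from only 8 values {3, 4, 5, 11, 15, 20, 21, 29}, so each is used; only Mona can be 3, hence Mona = 3.
The 7 still-open variables together cover exactly {4, 5, 11, 15, 20, 21, 29} — 7 values for 7 variables — and 20 appears only in Nate's list, so Nate = 20.
Among the 6 still-open variables, 21 fits only Priya (and all 6 values in {4, 5, 11, 15, 21, 29} must be used), so Priya = 21.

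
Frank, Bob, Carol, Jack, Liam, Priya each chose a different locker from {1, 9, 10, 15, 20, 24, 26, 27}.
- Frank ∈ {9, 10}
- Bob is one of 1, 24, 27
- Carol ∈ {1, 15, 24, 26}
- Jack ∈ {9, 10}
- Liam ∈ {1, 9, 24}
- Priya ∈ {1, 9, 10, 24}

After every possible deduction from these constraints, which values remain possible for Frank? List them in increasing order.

9, 10

Frank and Jack between them cover only {9, 10} — a naked pair. Remove those values from Liam, Priya.
The 2 variables Liam and Priya are confined to {1, 24}, which locks those values in; drop them from Bob, Carol.
Bob must be 27 (only option left).
No further eliminations apply; Frank can still be any of 9, 10.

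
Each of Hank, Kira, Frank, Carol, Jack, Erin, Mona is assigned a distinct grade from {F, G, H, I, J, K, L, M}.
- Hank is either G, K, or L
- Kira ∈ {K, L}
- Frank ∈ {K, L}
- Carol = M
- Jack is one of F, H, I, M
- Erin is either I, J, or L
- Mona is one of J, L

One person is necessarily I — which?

Erin

Carol must be M (only option left). Strike M from Jack.
Kira and Frank between them cover only {K, L} — a naked pair. Remove those values from Hank, Erin, Mona.
Hank must be G (only option left).
Mona's domain is down to {J}, so Mona = J. Strike J from Erin.
So I goes to Erin.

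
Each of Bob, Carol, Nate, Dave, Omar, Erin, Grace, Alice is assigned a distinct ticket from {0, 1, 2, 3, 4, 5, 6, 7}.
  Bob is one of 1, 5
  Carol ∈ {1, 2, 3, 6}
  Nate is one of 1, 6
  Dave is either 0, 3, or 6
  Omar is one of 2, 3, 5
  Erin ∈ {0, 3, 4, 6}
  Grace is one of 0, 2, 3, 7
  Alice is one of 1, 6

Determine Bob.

The 8 variables draw from only 8 values {0, 1, 2, 3, 4, 5, 6, 7}, so each is used; only Erin can be 4, hence Erin = 4.
The 7 still-open variables draw from only 7 values {0, 1, 2, 3, 5, 6, 7}, so each is used; only Grace can be 7, hence Grace = 7.
The 6 still-open variables together cover exactly {0, 1, 2, 3, 5, 6} — 6 values for 6 variables — and 0 appears only in Dave's list, so Dave = 0.
Nate and Alice share exactly the 2 values {1, 6}; by pigeonhole those values go to them, so strike 1, 6 from Bob, Carol.
So Bob = 5.

5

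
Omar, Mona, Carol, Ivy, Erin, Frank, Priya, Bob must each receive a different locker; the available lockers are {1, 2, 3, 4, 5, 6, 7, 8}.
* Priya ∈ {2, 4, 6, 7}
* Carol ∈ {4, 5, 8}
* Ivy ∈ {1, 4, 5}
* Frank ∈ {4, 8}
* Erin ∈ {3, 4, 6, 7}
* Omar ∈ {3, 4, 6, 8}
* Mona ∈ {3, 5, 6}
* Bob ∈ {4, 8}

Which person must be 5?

The 8 variables draw from only 8 values {1, 2, 3, 4, 5, 6, 7, 8}, so each is used; only Ivy can be 1, hence Ivy = 1.
The 7 still-open variables draw from only 7 values {2, 3, 4, 5, 6, 7, 8}, so each is used; only Priya can be 2, hence Priya = 2.
The 6 still-open variables together cover exactly {3, 4, 5, 6, 7, 8} — 6 values for 6 variables — and 7 appears only in Erin's list, so Erin = 7.
The 2 variables Frank and Bob are confined to {4, 8}, which locks those values in; drop them from Omar, Carol.
So 5 goes to Carol.

Carol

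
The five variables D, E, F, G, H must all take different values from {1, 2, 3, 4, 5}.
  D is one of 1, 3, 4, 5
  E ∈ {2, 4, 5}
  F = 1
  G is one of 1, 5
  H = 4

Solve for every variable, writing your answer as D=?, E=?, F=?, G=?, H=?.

D=3, E=2, F=1, G=5, H=4

F has just one choice, so F = 1. Remove 1 from D, G.
That leaves G = 5. Remove 5 from D, E.
H's domain is down to {4}, so H = 4. Remove 4 from D, E.
D must be 3 (only option left).
E must be 2 (only option left).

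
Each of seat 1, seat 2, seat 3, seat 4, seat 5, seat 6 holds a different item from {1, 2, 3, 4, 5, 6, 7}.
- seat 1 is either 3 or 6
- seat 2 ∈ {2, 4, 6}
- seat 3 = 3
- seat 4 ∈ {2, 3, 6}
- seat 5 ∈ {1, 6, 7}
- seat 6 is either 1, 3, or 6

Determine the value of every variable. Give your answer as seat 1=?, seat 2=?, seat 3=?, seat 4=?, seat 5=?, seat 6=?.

seat 1=6, seat 2=4, seat 3=3, seat 4=2, seat 5=7, seat 6=1

seat 3 has just one choice, so seat 3 = 3. So seat 1, seat 4, seat 6 can't be 3.
That leaves seat 1 = 6. Eliminate 6 elsewhere: seat 2, seat 4, seat 5, seat 6.
That leaves seat 4 = 2. Remove 2 from seat 2.
seat 6 must be 1 (only option left). Remove 1 from seat 5.
That leaves seat 2 = 4.
That leaves seat 5 = 7.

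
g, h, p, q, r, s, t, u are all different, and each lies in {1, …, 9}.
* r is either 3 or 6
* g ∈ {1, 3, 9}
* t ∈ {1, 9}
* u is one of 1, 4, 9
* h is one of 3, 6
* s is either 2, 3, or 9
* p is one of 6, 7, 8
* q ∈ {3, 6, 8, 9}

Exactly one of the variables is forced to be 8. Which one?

The 8 variables draw from only 8 values {1, 2, 3, 4, 6, 7, 8, 9}, so each is used; only s can be 2, hence s = 2.
Among the 7 still-open variables, 4 fits only u (and all 7 values in {1, 3, 4, 6, 7, 8, 9} must be used), so u = 4.
Among the 6 still-open variables, 7 fits only p (and all 6 values in {1, 3, 6, 7, 8, 9} must be used), so p = 7.
Among the 5 still-open variables, 8 fits only q (and all 5 values in {1, 3, 6, 8, 9} must be used), so q = 8.

q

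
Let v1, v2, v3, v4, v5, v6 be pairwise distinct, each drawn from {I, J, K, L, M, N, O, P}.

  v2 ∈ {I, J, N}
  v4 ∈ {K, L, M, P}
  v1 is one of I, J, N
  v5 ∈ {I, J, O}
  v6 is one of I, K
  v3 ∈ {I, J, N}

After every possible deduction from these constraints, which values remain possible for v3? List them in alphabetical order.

I, J, N

v1, v2, v3 between them cover only {I, J, N} — a naked triple. Remove those values from v5, v6.
v5's domain is down to {O}, so v5 = O.
v6 has just one choice, so v6 = K. So v4 can't be K.
No further eliminations apply; v3 can still be any of I, J, N.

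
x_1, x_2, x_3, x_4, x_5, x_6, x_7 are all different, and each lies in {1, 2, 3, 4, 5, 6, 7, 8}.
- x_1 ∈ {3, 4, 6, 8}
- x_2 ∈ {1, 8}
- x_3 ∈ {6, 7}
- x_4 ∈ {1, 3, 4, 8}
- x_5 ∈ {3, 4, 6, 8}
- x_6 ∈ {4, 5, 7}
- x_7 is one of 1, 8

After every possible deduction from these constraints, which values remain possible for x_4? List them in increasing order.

3, 4

Among the 7 variables, 5 fits only x_6 (and all 7 values in {1, 3, 4, 5, 6, 7, 8} must be used), so x_6 = 5.
The 6 still-open variables together cover exactly {1, 3, 4, 6, 7, 8} — 6 values for 6 variables — and 7 appears only in x_3's list, so x_3 = 7.
x_2 and x_7 share exactly the 2 values {1, 8}; by pigeonhole those values go to them, so strike 1, 8 from x_1, x_4, x_5.
No further eliminations apply; x_4 can still be any of 3, 4.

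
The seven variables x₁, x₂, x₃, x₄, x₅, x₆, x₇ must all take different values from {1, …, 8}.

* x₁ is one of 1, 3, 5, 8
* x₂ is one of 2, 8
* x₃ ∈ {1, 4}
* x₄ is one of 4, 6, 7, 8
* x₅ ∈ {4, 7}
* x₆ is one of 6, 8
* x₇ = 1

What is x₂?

x₇ has just one choice, so x₇ = 1. So x₁, x₃ can't be 1.
That leaves x₃ = 4. So x₄, x₅ can't be 4.
That leaves x₅ = 7. So x₄ can't be 7.
x₄ and x₆ between them cover only {6, 8} — a naked pair. Remove those values from x₁, x₂.
So x₂ = 2.

2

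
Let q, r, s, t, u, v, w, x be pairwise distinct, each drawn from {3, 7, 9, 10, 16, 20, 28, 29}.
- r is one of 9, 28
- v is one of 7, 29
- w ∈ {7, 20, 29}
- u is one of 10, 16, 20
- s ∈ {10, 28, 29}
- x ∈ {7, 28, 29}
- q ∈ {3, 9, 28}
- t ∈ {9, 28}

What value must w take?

The 8 variables draw from only 8 values {3, 7, 9, 10, 16, 20, 28, 29}, so each is used; only q can be 3, hence q = 3.
The 7 still-open variables together cover exactly {7, 9, 10, 16, 20, 28, 29} — 7 values for 7 variables — and 16 appears only in u's list, so u = 16.
The 6 still-open variables together cover exactly {7, 9, 10, 20, 28, 29} — 6 values for 6 variables — and 10 appears only in s's list, so s = 10.
The 5 still-open variables together cover exactly {7, 9, 20, 28, 29} — 5 values for 5 variables — and 20 appears only in w's list, so w = 20.

20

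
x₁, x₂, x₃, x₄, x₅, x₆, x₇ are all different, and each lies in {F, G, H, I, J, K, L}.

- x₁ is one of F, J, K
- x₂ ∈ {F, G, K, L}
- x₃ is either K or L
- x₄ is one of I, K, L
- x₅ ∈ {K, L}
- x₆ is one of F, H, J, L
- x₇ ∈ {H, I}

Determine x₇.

H

Among the 7 variables, G fits only x₂ (and all 7 values in {F, G, H, I, J, K, L} must be used), so x₂ = G.
The 2 variables x₃ and x₅ are confined to {K, L}, which locks those values in; drop them from x₁, x₄, x₆.
x₄'s domain is down to {I}, so x₄ = I. Eliminate I elsewhere: x₇.
So x₇ = H.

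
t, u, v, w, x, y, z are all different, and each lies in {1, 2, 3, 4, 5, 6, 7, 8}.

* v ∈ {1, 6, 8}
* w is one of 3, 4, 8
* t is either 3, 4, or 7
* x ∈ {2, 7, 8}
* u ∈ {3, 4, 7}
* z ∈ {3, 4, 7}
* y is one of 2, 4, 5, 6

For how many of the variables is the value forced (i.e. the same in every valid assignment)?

t, u, z between them cover only {3, 4, 7} — a naked triple. Remove those values from w, x, y.
That leaves w = 8. Strike 8 from v, x.
x has just one choice, so x = 2. Remove 2 from y.
Determined: w=8, x=2. The other variables each still have more than one consistent value. That makes 2.

2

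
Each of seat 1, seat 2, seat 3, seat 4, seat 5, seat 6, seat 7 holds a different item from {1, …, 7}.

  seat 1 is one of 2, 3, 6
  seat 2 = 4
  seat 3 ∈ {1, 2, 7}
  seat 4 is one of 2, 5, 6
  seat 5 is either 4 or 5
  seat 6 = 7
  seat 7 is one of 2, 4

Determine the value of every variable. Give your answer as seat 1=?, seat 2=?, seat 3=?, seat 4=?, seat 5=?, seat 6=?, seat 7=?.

seat 2 has just one choice, so seat 2 = 4. Eliminate 4 elsewhere: seat 5, seat 7.
That leaves seat 5 = 5. Eliminate 5 elsewhere: seat 4.
seat 6 has just one choice, so seat 6 = 7. Strike 7 from seat 3.
seat 7 has just one choice, so seat 7 = 2. So seat 1, seat 3, seat 4 can't be 2.
seat 3 has just one choice, so seat 3 = 1.
That leaves seat 4 = 6. Strike 6 from seat 1.
seat 1 has just one choice, so seat 1 = 3.

seat 1=3, seat 2=4, seat 3=1, seat 4=6, seat 5=5, seat 6=7, seat 7=2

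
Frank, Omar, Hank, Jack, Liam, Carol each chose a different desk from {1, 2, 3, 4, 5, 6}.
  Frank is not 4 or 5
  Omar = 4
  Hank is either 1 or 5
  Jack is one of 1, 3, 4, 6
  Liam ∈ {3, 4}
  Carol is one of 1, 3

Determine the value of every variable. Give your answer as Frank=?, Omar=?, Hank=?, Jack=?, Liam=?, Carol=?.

Frank=2, Omar=4, Hank=5, Jack=6, Liam=3, Carol=1

Omar must be 4 (only option left). Eliminate 4 elsewhere: Jack, Liam.
Liam must be 3 (only option left). Remove 3 from Frank, Jack, Carol.
That leaves Carol = 1. Strike 1 from Frank, Hank, Jack.
Hank's domain is down to {5}, so Hank = 5.
That leaves Jack = 6. So Frank can't be 6.
Frank's domain is down to {2}, so Frank = 2.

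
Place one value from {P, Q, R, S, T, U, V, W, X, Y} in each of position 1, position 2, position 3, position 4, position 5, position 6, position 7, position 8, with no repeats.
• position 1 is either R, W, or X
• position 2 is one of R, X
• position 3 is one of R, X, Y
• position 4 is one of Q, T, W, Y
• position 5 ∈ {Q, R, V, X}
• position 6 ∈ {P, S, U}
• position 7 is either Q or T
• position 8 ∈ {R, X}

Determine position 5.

V

The 2 variables position 2 and position 8 are confined to {R, X}, which locks those values in; drop them from position 1, position 3, position 5.
position 1 must be W (only option left). Remove W from position 4.
position 3 has just one choice, so position 3 = Y. Remove Y from position 4.
The 2 variables position 4 and position 7 are confined to {Q, T}, which locks those values in; drop them from position 5.
So position 5 = V.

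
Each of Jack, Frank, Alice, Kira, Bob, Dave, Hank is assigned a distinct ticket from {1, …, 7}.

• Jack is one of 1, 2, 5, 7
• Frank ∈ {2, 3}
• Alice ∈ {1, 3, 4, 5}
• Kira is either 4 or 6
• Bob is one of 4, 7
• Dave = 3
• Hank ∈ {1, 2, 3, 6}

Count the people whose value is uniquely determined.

Dave's domain is down to {3}, so Dave = 3. So Frank, Alice, Hank can't be 3.
That leaves Frank = 2. Strike 2 from Jack, Hank.
Determined: Frank=2, Dave=3. The other people each still have more than one consistent value. That makes 2.

2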